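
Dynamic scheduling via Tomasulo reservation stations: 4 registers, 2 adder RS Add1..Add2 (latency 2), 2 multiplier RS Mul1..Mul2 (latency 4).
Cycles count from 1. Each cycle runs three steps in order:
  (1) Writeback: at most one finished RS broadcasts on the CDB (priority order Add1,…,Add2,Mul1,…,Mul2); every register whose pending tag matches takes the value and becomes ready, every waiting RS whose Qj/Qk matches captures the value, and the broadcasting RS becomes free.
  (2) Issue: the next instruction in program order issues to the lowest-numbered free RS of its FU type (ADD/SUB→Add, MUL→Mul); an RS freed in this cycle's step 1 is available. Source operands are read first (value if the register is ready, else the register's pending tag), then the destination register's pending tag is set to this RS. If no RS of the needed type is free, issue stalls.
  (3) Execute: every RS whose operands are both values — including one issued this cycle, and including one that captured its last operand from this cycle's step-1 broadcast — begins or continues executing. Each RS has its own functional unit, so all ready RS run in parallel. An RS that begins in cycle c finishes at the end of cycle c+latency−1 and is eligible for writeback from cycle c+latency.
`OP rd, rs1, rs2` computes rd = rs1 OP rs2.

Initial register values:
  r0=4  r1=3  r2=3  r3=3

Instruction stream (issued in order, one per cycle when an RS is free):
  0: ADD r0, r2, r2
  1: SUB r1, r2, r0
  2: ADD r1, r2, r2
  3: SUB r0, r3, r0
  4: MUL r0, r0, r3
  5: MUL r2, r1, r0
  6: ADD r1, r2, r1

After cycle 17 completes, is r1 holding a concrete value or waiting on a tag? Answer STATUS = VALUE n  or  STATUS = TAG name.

STATUS = VALUE -48

cycle 1: issue ADD r0<-Add1 // r0:Add1,r1:3,r2:3,r3:3
cycle 2: issue SUB r1<-Add2 // r0:Add1,r1:Add2,r2:3,r3:3
cycle 3: CDB Add1=6; issue ADD r1<-Add1 // r0:6,r1:Add1,r2:3,r3:3
cycle 4: stall // r0:6,r1:Add1,r2:3,r3:3
cycle 5: CDB Add1=6; issue SUB r0<-Add1 // r0:Add1,r1:6,r2:3,r3:3
cycle 6: CDB Add2=-3; issue MUL r0<-Mul1 // r0:Mul1,r1:6,r2:3,r3:3
cycle 7: CDB Add1=-3; issue MUL r2<-Mul2 // r0:Mul1,r1:6,r2:Mul2,r3:3
cycle 8: issue ADD r1<-Add1 // r0:Mul1,r1:Add1,r2:Mul2,r3:3
cycle 9: - // r0:Mul1,r1:Add1,r2:Mul2,r3:3
cycle 10: - // r0:Mul1,r1:Add1,r2:Mul2,r3:3
cycle 11: CDB Mul1=-9 // r0:-9,r1:Add1,r2:Mul2,r3:3
cycle 12: - // r0:-9,r1:Add1,r2:Mul2,r3:3
cycle 13: - // r0:-9,r1:Add1,r2:Mul2,r3:3
cycle 14: - // r0:-9,r1:Add1,r2:Mul2,r3:3
cycle 15: CDB Mul2=-54 // r0:-9,r1:Add1,r2:-54,r3:3
cycle 16: - // r0:-9,r1:Add1,r2:-54,r3:3
cycle 17: CDB Add1=-48 // r0:-9,r1:-48,r2:-54,r3:3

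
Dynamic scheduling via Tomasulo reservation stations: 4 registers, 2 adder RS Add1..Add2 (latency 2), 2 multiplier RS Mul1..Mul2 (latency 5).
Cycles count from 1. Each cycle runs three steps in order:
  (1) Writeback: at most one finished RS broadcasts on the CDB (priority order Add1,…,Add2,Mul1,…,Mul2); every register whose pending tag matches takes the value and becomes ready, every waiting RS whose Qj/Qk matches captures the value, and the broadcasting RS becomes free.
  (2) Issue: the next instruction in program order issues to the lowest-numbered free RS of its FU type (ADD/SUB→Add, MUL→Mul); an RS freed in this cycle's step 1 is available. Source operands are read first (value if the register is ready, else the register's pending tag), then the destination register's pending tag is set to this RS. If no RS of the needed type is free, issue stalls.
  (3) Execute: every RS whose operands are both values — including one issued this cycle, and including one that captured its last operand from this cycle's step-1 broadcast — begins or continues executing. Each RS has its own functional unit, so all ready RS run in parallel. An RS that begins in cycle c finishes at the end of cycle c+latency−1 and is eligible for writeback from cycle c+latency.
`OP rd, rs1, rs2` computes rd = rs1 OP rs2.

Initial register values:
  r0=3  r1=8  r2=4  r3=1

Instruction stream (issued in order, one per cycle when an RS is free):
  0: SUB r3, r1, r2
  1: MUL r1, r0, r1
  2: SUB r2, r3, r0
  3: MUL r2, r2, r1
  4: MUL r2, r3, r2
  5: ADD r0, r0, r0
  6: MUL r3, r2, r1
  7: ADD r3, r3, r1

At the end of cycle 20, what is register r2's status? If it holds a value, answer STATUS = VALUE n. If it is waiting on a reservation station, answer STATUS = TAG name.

STATUS = VALUE 96

cycle 1: issue SUB r3<-Add1 // r0:3,r1:8,r2:4,r3:Add1
cycle 2: issue MUL r1<-Mul1 // r0:3,r1:Mul1,r2:4,r3:Add1
cycle 3: CDB Add1=4; issue SUB r2<-Add1 // r0:3,r1:Mul1,r2:Add1,r3:4
cycle 4: issue MUL r2<-Mul2 // r0:3,r1:Mul1,r2:Mul2,r3:4
cycle 5: CDB Add1=1; stall // r0:3,r1:Mul1,r2:Mul2,r3:4
cycle 6: stall // r0:3,r1:Mul1,r2:Mul2,r3:4
cycle 7: CDB Mul1=24; issue MUL r2<-Mul1 // r0:3,r1:24,r2:Mul1,r3:4
cycle 8: issue ADD r0<-Add1 // r0:Add1,r1:24,r2:Mul1,r3:4
cycle 9: stall // r0:Add1,r1:24,r2:Mul1,r3:4
cycle 10: CDB Add1=6; stall // r0:6,r1:24,r2:Mul1,r3:4
cycle 11: stall // r0:6,r1:24,r2:Mul1,r3:4
cycle 12: CDB Mul2=24; issue MUL r3<-Mul2 // r0:6,r1:24,r2:Mul1,r3:Mul2
cycle 13: issue ADD r3<-Add1 // r0:6,r1:24,r2:Mul1,r3:Add1
cycle 14: - // r0:6,r1:24,r2:Mul1,r3:Add1
cycle 15: - // r0:6,r1:24,r2:Mul1,r3:Add1
cycle 16: - // r0:6,r1:24,r2:Mul1,r3:Add1
cycle 17: CDB Mul1=96 // r0:6,r1:24,r2:96,r3:Add1
cycle 18: - // r0:6,r1:24,r2:96,r3:Add1
cycle 19: - // r0:6,r1:24,r2:96,r3:Add1
cycle 20: - // r0:6,r1:24,r2:96,r3:Add1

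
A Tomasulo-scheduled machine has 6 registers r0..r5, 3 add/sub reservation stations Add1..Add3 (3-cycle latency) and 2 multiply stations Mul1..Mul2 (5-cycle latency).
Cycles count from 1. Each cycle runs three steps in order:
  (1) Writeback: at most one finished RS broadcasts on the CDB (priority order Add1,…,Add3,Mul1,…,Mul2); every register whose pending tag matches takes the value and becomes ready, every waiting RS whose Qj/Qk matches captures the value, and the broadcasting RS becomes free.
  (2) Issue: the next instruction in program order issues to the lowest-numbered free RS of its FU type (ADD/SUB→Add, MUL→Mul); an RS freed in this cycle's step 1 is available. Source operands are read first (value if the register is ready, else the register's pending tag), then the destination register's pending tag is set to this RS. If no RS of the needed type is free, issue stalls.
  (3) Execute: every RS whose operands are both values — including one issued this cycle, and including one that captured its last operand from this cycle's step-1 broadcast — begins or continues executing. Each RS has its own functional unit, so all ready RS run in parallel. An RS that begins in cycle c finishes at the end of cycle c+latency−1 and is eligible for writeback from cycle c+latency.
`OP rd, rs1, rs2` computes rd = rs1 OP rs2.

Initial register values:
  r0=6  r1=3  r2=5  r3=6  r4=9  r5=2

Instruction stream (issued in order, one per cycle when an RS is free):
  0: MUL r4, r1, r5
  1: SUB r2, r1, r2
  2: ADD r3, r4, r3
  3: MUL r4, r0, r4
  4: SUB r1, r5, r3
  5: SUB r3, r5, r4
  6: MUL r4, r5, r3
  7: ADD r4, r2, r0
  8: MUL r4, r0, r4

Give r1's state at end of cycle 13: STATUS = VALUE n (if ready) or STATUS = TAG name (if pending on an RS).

STATUS = VALUE -10

  c1: issue MUL r4<-Mul1  regs: r0:6,r1:3,r2:5,r3:6,r4:Mul1,r5:2
  c2: issue SUB r2<-Add1  regs: r0:6,r1:3,r2:Add1,r3:6,r4:Mul1,r5:2
  c3: issue ADD r3<-Add2  regs: r0:6,r1:3,r2:Add1,r3:Add2,r4:Mul1,r5:2
  c4: issue MUL r4<-Mul2  regs: r0:6,r1:3,r2:Add1,r3:Add2,r4:Mul2,r5:2
  c5: CDB Add1=-2; issue SUB r1<-Add1  regs: r0:6,r1:Add1,r2:-2,r3:Add2,r4:Mul2,r5:2
  c6: CDB Mul1=6; issue SUB r3<-Add3  regs: r0:6,r1:Add1,r2:-2,r3:Add3,r4:Mul2,r5:2
  c7: issue MUL r4<-Mul1  regs: r0:6,r1:Add1,r2:-2,r3:Add3,r4:Mul1,r5:2
  c8: stall  regs: r0:6,r1:Add1,r2:-2,r3:Add3,r4:Mul1,r5:2
  c9: CDB Add2=12; issue ADD r4<-Add2  regs: r0:6,r1:Add1,r2:-2,r3:Add3,r4:Add2,r5:2
  c10: stall  regs: r0:6,r1:Add1,r2:-2,r3:Add3,r4:Add2,r5:2
  c11: CDB Mul2=36; issue MUL r4<-Mul2  regs: r0:6,r1:Add1,r2:-2,r3:Add3,r4:Mul2,r5:2
  c12: CDB Add1=-10  regs: r0:6,r1:-10,r2:-2,r3:Add3,r4:Mul2,r5:2
  c13: CDB Add2=4  regs: r0:6,r1:-10,r2:-2,r3:Add3,r4:Mul2,r5:2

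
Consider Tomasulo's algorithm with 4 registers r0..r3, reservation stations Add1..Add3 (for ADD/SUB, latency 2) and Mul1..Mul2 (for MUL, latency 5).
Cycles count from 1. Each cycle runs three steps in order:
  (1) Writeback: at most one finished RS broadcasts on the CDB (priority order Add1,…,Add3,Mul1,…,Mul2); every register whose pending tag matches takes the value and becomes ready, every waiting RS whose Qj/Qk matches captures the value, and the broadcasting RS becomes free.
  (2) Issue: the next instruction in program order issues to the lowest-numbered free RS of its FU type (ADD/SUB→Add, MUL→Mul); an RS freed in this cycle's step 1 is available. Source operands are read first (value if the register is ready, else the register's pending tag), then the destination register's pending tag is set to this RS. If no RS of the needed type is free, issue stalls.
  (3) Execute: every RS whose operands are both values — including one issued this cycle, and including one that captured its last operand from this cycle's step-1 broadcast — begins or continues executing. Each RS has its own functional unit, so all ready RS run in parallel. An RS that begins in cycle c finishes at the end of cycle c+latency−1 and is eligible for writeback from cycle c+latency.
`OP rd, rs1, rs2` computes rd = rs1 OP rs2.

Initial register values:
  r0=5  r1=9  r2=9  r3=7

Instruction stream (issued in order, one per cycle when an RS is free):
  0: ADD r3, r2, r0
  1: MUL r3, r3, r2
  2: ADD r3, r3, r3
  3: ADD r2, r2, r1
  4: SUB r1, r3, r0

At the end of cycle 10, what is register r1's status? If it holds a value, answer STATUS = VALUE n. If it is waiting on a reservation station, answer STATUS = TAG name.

c1: issue ADD r3<-Add1 | r0:5,r1:9,r2:9,r3:Add1
c2: issue MUL r3<-Mul1 | r0:5,r1:9,r2:9,r3:Mul1
c3: CDB Add1=14; issue ADD r3<-Add1 | r0:5,r1:9,r2:9,r3:Add1
c4: issue ADD r2<-Add2 | r0:5,r1:9,r2:Add2,r3:Add1
c5: issue SUB r1<-Add3 | r0:5,r1:Add3,r2:Add2,r3:Add1
c6: CDB Add2=18 | r0:5,r1:Add3,r2:18,r3:Add1
c7: - | r0:5,r1:Add3,r2:18,r3:Add1
c8: CDB Mul1=126 | r0:5,r1:Add3,r2:18,r3:Add1
c9: - | r0:5,r1:Add3,r2:18,r3:Add1
c10: CDB Add1=252 | r0:5,r1:Add3,r2:18,r3:252

STATUS = TAG Add3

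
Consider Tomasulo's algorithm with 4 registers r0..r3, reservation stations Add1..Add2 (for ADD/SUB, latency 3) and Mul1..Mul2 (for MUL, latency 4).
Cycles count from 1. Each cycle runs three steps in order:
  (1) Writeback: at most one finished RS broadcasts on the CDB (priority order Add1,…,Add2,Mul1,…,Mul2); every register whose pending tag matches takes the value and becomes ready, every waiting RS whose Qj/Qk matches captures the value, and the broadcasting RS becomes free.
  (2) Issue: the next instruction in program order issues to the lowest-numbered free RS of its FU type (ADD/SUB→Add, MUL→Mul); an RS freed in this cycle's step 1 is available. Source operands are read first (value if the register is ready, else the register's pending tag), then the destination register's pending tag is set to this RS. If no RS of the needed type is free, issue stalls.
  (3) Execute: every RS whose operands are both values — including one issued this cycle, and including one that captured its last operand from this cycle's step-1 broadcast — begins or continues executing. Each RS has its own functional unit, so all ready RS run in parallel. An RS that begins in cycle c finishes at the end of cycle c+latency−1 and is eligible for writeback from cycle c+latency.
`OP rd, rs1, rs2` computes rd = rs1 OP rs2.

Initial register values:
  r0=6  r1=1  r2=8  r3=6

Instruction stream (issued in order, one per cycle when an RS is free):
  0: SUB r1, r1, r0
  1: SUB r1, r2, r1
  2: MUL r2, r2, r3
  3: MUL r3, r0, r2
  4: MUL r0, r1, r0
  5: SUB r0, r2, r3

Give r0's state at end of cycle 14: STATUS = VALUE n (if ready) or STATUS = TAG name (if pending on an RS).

STATUS = TAG Add1

c1: issue SUB r1<-Add1 | r0:6,r1:Add1,r2:8,r3:6
c2: issue SUB r1<-Add2 | r0:6,r1:Add2,r2:8,r3:6
c3: issue MUL r2<-Mul1 | r0:6,r1:Add2,r2:Mul1,r3:6
c4: CDB Add1=-5; issue MUL r3<-Mul2 | r0:6,r1:Add2,r2:Mul1,r3:Mul2
c5: stall | r0:6,r1:Add2,r2:Mul1,r3:Mul2
c6: stall | r0:6,r1:Add2,r2:Mul1,r3:Mul2
c7: CDB Add2=13; stall | r0:6,r1:13,r2:Mul1,r3:Mul2
c8: CDB Mul1=48; issue MUL r0<-Mul1 | r0:Mul1,r1:13,r2:48,r3:Mul2
c9: issue SUB r0<-Add1 | r0:Add1,r1:13,r2:48,r3:Mul2
c10: - | r0:Add1,r1:13,r2:48,r3:Mul2
c11: - | r0:Add1,r1:13,r2:48,r3:Mul2
c12: CDB Mul1=78 | r0:Add1,r1:13,r2:48,r3:Mul2
c13: CDB Mul2=288 | r0:Add1,r1:13,r2:48,r3:288
c14: - | r0:Add1,r1:13,r2:48,r3:288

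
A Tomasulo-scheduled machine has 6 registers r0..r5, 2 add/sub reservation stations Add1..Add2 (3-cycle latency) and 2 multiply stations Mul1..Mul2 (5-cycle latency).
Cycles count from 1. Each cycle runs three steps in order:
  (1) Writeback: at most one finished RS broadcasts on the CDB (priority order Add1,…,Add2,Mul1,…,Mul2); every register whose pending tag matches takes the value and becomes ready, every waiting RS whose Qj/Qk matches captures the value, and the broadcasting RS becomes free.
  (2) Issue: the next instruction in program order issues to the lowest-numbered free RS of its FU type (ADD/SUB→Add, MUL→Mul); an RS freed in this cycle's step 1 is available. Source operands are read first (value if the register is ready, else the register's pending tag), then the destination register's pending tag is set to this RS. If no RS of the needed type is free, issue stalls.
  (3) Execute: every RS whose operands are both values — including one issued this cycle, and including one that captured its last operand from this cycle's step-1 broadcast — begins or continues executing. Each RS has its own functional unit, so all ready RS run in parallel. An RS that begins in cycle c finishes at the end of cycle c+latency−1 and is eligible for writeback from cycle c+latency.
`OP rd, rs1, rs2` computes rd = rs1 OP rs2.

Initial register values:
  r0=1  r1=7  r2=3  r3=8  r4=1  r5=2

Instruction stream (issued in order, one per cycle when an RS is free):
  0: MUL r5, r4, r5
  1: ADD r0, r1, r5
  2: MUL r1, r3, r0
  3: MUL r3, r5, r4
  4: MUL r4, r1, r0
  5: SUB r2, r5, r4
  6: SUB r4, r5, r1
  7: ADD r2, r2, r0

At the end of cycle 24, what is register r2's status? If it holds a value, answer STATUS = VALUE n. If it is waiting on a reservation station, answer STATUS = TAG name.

cycle 1: issue MUL r5<-Mul1 // r0:1,r1:7,r2:3,r3:8,r4:1,r5:Mul1
cycle 2: issue ADD r0<-Add1 // r0:Add1,r1:7,r2:3,r3:8,r4:1,r5:Mul1
cycle 3: issue MUL r1<-Mul2 // r0:Add1,r1:Mul2,r2:3,r3:8,r4:1,r5:Mul1
cycle 4: stall // r0:Add1,r1:Mul2,r2:3,r3:8,r4:1,r5:Mul1
cycle 5: stall // r0:Add1,r1:Mul2,r2:3,r3:8,r4:1,r5:Mul1
cycle 6: CDB Mul1=2; issue MUL r3<-Mul1 // r0:Add1,r1:Mul2,r2:3,r3:Mul1,r4:1,r5:2
cycle 7: stall // r0:Add1,r1:Mul2,r2:3,r3:Mul1,r4:1,r5:2
cycle 8: stall // r0:Add1,r1:Mul2,r2:3,r3:Mul1,r4:1,r5:2
cycle 9: CDB Add1=9; stall // r0:9,r1:Mul2,r2:3,r3:Mul1,r4:1,r5:2
cycle 10: stall // r0:9,r1:Mul2,r2:3,r3:Mul1,r4:1,r5:2
cycle 11: CDB Mul1=2; issue MUL r4<-Mul1 // r0:9,r1:Mul2,r2:3,r3:2,r4:Mul1,r5:2
cycle 12: issue SUB r2<-Add1 // r0:9,r1:Mul2,r2:Add1,r3:2,r4:Mul1,r5:2
cycle 13: issue SUB r4<-Add2 // r0:9,r1:Mul2,r2:Add1,r3:2,r4:Add2,r5:2
cycle 14: CDB Mul2=72; stall // r0:9,r1:72,r2:Add1,r3:2,r4:Add2,r5:2
cycle 15: stall // r0:9,r1:72,r2:Add1,r3:2,r4:Add2,r5:2
cycle 16: stall // r0:9,r1:72,r2:Add1,r3:2,r4:Add2,r5:2
cycle 17: CDB Add2=-70; issue ADD r2<-Add2 // r0:9,r1:72,r2:Add2,r3:2,r4:-70,r5:2
cycle 18: - // r0:9,r1:72,r2:Add2,r3:2,r4:-70,r5:2
cycle 19: CDB Mul1=648 // r0:9,r1:72,r2:Add2,r3:2,r4:-70,r5:2
cycle 20: - // r0:9,r1:72,r2:Add2,r3:2,r4:-70,r5:2
cycle 21: - // r0:9,r1:72,r2:Add2,r3:2,r4:-70,r5:2
cycle 22: CDB Add1=-646 // r0:9,r1:72,r2:Add2,r3:2,r4:-70,r5:2
cycle 23: - // r0:9,r1:72,r2:Add2,r3:2,r4:-70,r5:2
cycle 24: - // r0:9,r1:72,r2:Add2,r3:2,r4:-70,r5:2

STATUS = TAG Add2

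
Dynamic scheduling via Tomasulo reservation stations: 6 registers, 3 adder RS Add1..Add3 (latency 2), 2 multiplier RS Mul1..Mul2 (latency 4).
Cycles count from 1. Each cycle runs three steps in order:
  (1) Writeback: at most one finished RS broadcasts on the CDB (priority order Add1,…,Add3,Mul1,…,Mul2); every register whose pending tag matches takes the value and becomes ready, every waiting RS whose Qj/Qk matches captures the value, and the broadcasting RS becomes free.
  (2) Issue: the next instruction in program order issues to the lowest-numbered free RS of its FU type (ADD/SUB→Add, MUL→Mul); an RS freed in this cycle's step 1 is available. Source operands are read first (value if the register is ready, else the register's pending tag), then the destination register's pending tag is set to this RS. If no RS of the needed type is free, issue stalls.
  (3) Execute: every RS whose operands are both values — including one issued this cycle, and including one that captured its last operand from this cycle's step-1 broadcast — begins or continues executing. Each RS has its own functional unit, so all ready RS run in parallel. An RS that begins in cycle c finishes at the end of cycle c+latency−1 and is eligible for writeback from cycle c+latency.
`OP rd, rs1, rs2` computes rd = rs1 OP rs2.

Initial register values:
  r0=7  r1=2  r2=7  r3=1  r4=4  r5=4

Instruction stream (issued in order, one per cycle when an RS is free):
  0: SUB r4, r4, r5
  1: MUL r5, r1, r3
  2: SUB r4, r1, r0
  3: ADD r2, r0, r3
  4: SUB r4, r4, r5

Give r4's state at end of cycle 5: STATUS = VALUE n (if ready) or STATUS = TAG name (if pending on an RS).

STATUS = TAG Add1

  c1: issue SUB r4<-Add1  regs: r0:7,r1:2,r2:7,r3:1,r4:Add1,r5:4
  c2: issue MUL r5<-Mul1  regs: r0:7,r1:2,r2:7,r3:1,r4:Add1,r5:Mul1
  c3: CDB Add1=0; issue SUB r4<-Add1  regs: r0:7,r1:2,r2:7,r3:1,r4:Add1,r5:Mul1
  c4: issue ADD r2<-Add2  regs: r0:7,r1:2,r2:Add2,r3:1,r4:Add1,r5:Mul1
  c5: CDB Add1=-5; issue SUB r4<-Add1  regs: r0:7,r1:2,r2:Add2,r3:1,r4:Add1,r5:Mul1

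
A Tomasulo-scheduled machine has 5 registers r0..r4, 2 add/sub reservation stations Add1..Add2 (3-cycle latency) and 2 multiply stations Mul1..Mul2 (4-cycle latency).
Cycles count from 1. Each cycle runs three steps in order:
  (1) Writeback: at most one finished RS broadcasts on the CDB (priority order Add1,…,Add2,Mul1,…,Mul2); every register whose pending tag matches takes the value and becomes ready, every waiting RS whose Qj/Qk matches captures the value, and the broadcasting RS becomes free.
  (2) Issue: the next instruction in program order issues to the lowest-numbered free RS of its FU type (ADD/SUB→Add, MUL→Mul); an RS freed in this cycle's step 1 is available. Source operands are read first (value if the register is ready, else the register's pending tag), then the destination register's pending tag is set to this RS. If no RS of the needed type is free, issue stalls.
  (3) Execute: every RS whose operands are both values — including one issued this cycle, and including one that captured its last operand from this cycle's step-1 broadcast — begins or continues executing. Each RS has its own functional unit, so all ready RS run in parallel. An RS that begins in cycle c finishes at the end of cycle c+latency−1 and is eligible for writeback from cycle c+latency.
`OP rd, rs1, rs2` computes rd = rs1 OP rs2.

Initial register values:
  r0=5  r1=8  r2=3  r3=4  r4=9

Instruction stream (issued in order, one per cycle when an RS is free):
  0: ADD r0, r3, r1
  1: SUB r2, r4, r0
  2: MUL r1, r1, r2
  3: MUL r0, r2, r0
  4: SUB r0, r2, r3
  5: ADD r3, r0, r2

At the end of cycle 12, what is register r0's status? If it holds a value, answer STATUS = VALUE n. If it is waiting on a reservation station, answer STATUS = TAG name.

STATUS = VALUE -7

c1: issue ADD r0<-Add1 | r0:Add1,r1:8,r2:3,r3:4,r4:9
c2: issue SUB r2<-Add2 | r0:Add1,r1:8,r2:Add2,r3:4,r4:9
c3: issue MUL r1<-Mul1 | r0:Add1,r1:Mul1,r2:Add2,r3:4,r4:9
c4: CDB Add1=12; issue MUL r0<-Mul2 | r0:Mul2,r1:Mul1,r2:Add2,r3:4,r4:9
c5: issue SUB r0<-Add1 | r0:Add1,r1:Mul1,r2:Add2,r3:4,r4:9
c6: stall | r0:Add1,r1:Mul1,r2:Add2,r3:4,r4:9
c7: CDB Add2=-3; issue ADD r3<-Add2 | r0:Add1,r1:Mul1,r2:-3,r3:Add2,r4:9
c8: - | r0:Add1,r1:Mul1,r2:-3,r3:Add2,r4:9
c9: - | r0:Add1,r1:Mul1,r2:-3,r3:Add2,r4:9
c10: CDB Add1=-7 | r0:-7,r1:Mul1,r2:-3,r3:Add2,r4:9
c11: CDB Mul1=-24 | r0:-7,r1:-24,r2:-3,r3:Add2,r4:9
c12: CDB Mul2=-36 | r0:-7,r1:-24,r2:-3,r3:Add2,r4:9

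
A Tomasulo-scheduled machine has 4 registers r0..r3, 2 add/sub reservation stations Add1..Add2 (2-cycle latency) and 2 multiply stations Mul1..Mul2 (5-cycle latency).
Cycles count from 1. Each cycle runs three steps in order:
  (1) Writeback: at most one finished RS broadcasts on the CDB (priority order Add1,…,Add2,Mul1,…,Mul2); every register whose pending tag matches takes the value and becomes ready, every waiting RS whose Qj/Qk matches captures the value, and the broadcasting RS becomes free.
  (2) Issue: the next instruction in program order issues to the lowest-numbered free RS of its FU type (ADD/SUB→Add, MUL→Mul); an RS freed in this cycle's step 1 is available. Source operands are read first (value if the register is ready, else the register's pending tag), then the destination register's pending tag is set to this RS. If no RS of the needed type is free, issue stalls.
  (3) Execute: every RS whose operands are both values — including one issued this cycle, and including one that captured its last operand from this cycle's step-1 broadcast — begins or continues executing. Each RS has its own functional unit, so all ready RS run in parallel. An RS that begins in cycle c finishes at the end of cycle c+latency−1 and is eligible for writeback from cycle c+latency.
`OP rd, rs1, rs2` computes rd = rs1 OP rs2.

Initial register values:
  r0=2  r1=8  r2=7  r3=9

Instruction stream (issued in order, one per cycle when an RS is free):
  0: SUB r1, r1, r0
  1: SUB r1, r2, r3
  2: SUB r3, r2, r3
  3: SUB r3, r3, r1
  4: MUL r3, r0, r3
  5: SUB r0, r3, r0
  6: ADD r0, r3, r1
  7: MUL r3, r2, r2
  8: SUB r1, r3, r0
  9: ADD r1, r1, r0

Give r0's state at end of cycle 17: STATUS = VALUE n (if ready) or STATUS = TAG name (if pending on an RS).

  c1: issue SUB r1<-Add1  regs: r0:2,r1:Add1,r2:7,r3:9
  c2: issue SUB r1<-Add2  regs: r0:2,r1:Add2,r2:7,r3:9
  c3: CDB Add1=6; issue SUB r3<-Add1  regs: r0:2,r1:Add2,r2:7,r3:Add1
  c4: CDB Add2=-2; issue SUB r3<-Add2  regs: r0:2,r1:-2,r2:7,r3:Add2
  c5: CDB Add1=-2; issue MUL r3<-Mul1  regs: r0:2,r1:-2,r2:7,r3:Mul1
  c6: issue SUB r0<-Add1  regs: r0:Add1,r1:-2,r2:7,r3:Mul1
  c7: CDB Add2=0; issue ADD r0<-Add2  regs: r0:Add2,r1:-2,r2:7,r3:Mul1
  c8: issue MUL r3<-Mul2  regs: r0:Add2,r1:-2,r2:7,r3:Mul2
  c9: stall  regs: r0:Add2,r1:-2,r2:7,r3:Mul2
  c10: stall  regs: r0:Add2,r1:-2,r2:7,r3:Mul2
  c11: stall  regs: r0:Add2,r1:-2,r2:7,r3:Mul2
  c12: CDB Mul1=0; stall  regs: r0:Add2,r1:-2,r2:7,r3:Mul2
  c13: CDB Mul2=49; stall  regs: r0:Add2,r1:-2,r2:7,r3:49
  c14: CDB Add1=-2; issue SUB r1<-Add1  regs: r0:Add2,r1:Add1,r2:7,r3:49
  c15: CDB Add2=-2; issue ADD r1<-Add2  regs: r0:-2,r1:Add2,r2:7,r3:49
  c16: -  regs: r0:-2,r1:Add2,r2:7,r3:49
  c17: CDB Add1=51  regs: r0:-2,r1:Add2,r2:7,r3:49

STATUS = VALUE -2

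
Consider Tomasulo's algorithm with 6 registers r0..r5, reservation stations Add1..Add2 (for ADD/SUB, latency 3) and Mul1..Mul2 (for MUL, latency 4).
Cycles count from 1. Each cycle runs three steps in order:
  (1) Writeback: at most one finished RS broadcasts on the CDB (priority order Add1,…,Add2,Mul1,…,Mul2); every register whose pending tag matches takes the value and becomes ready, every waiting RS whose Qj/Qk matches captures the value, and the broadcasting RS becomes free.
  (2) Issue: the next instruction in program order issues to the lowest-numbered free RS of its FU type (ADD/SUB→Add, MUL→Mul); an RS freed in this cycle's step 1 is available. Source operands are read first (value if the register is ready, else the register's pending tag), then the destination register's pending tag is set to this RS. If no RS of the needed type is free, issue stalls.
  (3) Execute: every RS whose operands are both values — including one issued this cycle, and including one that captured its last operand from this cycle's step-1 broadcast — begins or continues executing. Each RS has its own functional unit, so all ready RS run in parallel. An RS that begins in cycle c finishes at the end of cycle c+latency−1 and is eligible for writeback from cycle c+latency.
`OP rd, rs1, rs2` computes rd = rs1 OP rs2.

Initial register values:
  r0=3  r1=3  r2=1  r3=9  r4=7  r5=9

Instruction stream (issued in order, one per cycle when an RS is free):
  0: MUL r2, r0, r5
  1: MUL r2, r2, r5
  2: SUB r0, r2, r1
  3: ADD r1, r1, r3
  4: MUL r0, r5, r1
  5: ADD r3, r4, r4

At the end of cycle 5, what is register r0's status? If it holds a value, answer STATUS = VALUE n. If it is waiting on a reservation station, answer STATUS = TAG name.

STATUS = TAG Mul1

c1: issue MUL r2<-Mul1 | r0:3,r1:3,r2:Mul1,r3:9,r4:7,r5:9
c2: issue MUL r2<-Mul2 | r0:3,r1:3,r2:Mul2,r3:9,r4:7,r5:9
c3: issue SUB r0<-Add1 | r0:Add1,r1:3,r2:Mul2,r3:9,r4:7,r5:9
c4: issue ADD r1<-Add2 | r0:Add1,r1:Add2,r2:Mul2,r3:9,r4:7,r5:9
c5: CDB Mul1=27; issue MUL r0<-Mul1 | r0:Mul1,r1:Add2,r2:Mul2,r3:9,r4:7,r5:9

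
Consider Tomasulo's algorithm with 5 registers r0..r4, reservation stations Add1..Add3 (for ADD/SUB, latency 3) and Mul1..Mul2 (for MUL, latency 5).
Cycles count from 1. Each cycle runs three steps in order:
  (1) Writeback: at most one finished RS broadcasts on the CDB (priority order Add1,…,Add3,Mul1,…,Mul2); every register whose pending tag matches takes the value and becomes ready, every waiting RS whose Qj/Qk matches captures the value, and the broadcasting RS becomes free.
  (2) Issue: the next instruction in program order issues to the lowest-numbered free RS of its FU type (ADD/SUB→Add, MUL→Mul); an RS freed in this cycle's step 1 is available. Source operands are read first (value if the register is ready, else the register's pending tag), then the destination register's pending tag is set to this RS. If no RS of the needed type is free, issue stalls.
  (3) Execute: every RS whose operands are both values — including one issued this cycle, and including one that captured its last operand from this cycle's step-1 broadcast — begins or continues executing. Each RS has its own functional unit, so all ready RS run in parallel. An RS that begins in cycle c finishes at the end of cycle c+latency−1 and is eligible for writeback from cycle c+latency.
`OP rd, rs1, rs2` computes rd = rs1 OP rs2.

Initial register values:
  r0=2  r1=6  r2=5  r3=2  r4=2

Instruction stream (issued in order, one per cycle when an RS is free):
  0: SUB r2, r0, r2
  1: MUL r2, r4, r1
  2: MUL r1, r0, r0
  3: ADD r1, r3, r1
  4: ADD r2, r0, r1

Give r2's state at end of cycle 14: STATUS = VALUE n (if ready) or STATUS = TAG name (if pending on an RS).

c1: issue SUB r2<-Add1 | r0:2,r1:6,r2:Add1,r3:2,r4:2
c2: issue MUL r2<-Mul1 | r0:2,r1:6,r2:Mul1,r3:2,r4:2
c3: issue MUL r1<-Mul2 | r0:2,r1:Mul2,r2:Mul1,r3:2,r4:2
c4: CDB Add1=-3; issue ADD r1<-Add1 | r0:2,r1:Add1,r2:Mul1,r3:2,r4:2
c5: issue ADD r2<-Add2 | r0:2,r1:Add1,r2:Add2,r3:2,r4:2
c6: - | r0:2,r1:Add1,r2:Add2,r3:2,r4:2
c7: CDB Mul1=12 | r0:2,r1:Add1,r2:Add2,r3:2,r4:2
c8: CDB Mul2=4 | r0:2,r1:Add1,r2:Add2,r3:2,r4:2
c9: - | r0:2,r1:Add1,r2:Add2,r3:2,r4:2
c10: - | r0:2,r1:Add1,r2:Add2,r3:2,r4:2
c11: CDB Add1=6 | r0:2,r1:6,r2:Add2,r3:2,r4:2
c12: - | r0:2,r1:6,r2:Add2,r3:2,r4:2
c13: - | r0:2,r1:6,r2:Add2,r3:2,r4:2
c14: CDB Add2=8 | r0:2,r1:6,r2:8,r3:2,r4:2

STATUS = VALUE 8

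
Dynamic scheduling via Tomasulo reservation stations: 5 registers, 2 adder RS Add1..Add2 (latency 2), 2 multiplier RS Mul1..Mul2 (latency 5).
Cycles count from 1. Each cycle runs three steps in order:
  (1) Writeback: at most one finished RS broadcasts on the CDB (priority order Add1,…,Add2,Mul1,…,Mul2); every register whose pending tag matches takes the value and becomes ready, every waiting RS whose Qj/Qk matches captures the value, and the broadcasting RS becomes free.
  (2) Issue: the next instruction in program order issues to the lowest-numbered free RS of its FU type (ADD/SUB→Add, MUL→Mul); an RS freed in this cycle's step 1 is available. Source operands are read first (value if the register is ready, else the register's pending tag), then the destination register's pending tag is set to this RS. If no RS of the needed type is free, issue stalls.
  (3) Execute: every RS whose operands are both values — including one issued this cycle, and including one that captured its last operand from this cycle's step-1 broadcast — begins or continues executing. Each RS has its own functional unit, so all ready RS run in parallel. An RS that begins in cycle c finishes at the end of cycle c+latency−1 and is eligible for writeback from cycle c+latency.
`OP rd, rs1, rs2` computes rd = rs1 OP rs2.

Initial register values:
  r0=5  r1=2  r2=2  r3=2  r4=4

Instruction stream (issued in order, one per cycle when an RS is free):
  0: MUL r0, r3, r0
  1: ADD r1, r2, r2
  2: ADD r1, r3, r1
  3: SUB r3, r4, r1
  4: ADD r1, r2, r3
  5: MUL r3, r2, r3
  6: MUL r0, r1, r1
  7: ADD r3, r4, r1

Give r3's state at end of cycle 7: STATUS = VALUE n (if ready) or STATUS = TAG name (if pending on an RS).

STATUS = TAG Mul1

  c1: issue MUL r0<-Mul1  regs: r0:Mul1,r1:2,r2:2,r3:2,r4:4
  c2: issue ADD r1<-Add1  regs: r0:Mul1,r1:Add1,r2:2,r3:2,r4:4
  c3: issue ADD r1<-Add2  regs: r0:Mul1,r1:Add2,r2:2,r3:2,r4:4
  c4: CDB Add1=4; issue SUB r3<-Add1  regs: r0:Mul1,r1:Add2,r2:2,r3:Add1,r4:4
  c5: stall  regs: r0:Mul1,r1:Add2,r2:2,r3:Add1,r4:4
  c6: CDB Add2=6; issue ADD r1<-Add2  regs: r0:Mul1,r1:Add2,r2:2,r3:Add1,r4:4
  c7: CDB Mul1=10; issue MUL r3<-Mul1  regs: r0:10,r1:Add2,r2:2,r3:Mul1,r4:4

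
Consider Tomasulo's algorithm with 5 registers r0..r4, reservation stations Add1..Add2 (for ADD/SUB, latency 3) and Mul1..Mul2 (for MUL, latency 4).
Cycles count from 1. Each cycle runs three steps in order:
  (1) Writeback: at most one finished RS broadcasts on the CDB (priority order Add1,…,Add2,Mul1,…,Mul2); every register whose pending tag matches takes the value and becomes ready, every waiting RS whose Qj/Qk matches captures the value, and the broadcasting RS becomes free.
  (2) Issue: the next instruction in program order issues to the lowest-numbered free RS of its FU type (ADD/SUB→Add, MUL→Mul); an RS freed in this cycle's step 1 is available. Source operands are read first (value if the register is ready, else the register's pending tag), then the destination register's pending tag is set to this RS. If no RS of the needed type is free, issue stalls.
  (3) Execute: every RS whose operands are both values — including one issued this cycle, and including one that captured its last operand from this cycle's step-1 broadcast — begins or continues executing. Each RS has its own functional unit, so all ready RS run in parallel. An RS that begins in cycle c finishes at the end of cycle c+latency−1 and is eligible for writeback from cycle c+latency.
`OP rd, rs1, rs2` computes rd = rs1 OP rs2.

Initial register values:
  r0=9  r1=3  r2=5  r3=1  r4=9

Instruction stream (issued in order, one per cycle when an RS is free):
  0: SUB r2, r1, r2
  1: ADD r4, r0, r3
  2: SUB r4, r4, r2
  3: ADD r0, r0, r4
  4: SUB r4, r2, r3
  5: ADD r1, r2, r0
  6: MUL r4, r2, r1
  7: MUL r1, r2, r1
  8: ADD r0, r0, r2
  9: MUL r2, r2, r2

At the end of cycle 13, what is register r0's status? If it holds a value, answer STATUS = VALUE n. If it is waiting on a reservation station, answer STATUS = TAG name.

STATUS = VALUE 21

cycle 1: issue SUB r2<-Add1 // r0:9,r1:3,r2:Add1,r3:1,r4:9
cycle 2: issue ADD r4<-Add2 // r0:9,r1:3,r2:Add1,r3:1,r4:Add2
cycle 3: stall // r0:9,r1:3,r2:Add1,r3:1,r4:Add2
cycle 4: CDB Add1=-2; issue SUB r4<-Add1 // r0:9,r1:3,r2:-2,r3:1,r4:Add1
cycle 5: CDB Add2=10; issue ADD r0<-Add2 // r0:Add2,r1:3,r2:-2,r3:1,r4:Add1
cycle 6: stall // r0:Add2,r1:3,r2:-2,r3:1,r4:Add1
cycle 7: stall // r0:Add2,r1:3,r2:-2,r3:1,r4:Add1
cycle 8: CDB Add1=12; issue SUB r4<-Add1 // r0:Add2,r1:3,r2:-2,r3:1,r4:Add1
cycle 9: stall // r0:Add2,r1:3,r2:-2,r3:1,r4:Add1
cycle 10: stall // r0:Add2,r1:3,r2:-2,r3:1,r4:Add1
cycle 11: CDB Add1=-3; issue ADD r1<-Add1 // r0:Add2,r1:Add1,r2:-2,r3:1,r4:-3
cycle 12: CDB Add2=21; issue MUL r4<-Mul1 // r0:21,r1:Add1,r2:-2,r3:1,r4:Mul1
cycle 13: issue MUL r1<-Mul2 // r0:21,r1:Mul2,r2:-2,r3:1,r4:Mul1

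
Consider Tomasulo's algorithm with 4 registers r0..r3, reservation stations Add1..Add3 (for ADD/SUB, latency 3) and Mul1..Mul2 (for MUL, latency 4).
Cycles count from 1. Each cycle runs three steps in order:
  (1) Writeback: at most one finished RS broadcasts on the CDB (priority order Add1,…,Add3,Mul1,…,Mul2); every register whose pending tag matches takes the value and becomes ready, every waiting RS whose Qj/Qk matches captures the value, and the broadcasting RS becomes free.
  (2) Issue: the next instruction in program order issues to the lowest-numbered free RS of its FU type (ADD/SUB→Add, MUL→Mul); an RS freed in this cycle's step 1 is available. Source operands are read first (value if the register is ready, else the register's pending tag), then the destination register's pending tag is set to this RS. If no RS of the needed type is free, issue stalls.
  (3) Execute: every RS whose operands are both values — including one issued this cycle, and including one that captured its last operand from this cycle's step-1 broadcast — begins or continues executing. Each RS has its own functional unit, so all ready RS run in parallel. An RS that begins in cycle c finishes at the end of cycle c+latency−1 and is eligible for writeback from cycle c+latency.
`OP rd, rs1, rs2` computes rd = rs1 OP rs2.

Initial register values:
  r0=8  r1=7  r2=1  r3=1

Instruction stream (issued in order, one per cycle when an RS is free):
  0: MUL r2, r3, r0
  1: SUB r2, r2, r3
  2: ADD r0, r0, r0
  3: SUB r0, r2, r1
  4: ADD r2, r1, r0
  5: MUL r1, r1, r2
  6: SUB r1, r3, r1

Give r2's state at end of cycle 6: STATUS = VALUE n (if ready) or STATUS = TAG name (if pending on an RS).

STATUS = TAG Add2

cycle 1: issue MUL r2<-Mul1 // r0:8,r1:7,r2:Mul1,r3:1
cycle 2: issue SUB r2<-Add1 // r0:8,r1:7,r2:Add1,r3:1
cycle 3: issue ADD r0<-Add2 // r0:Add2,r1:7,r2:Add1,r3:1
cycle 4: issue SUB r0<-Add3 // r0:Add3,r1:7,r2:Add1,r3:1
cycle 5: CDB Mul1=8; stall // r0:Add3,r1:7,r2:Add1,r3:1
cycle 6: CDB Add2=16; issue ADD r2<-Add2 // r0:Add3,r1:7,r2:Add2,r3:1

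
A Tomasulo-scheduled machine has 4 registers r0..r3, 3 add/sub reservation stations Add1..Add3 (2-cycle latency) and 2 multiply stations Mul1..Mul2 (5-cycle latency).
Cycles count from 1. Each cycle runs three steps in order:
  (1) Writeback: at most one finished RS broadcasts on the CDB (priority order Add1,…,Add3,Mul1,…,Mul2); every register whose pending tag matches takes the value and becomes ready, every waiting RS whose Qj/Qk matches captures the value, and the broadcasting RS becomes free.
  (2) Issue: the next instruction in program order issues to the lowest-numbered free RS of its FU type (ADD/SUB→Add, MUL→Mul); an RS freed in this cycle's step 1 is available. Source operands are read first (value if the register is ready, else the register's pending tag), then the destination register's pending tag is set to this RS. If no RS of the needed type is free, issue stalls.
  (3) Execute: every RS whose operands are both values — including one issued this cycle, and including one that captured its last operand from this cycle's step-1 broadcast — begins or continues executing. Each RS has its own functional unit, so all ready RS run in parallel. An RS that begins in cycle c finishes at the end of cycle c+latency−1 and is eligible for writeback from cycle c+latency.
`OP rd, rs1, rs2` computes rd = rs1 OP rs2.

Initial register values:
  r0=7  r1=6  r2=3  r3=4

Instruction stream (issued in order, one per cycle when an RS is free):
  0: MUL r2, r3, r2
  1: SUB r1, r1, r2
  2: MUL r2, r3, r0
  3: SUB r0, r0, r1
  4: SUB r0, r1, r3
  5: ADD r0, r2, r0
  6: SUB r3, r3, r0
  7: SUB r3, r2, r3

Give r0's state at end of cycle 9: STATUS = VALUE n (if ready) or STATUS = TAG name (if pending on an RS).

STATUS = TAG Add1

cycle 1: issue MUL r2<-Mul1 // r0:7,r1:6,r2:Mul1,r3:4
cycle 2: issue SUB r1<-Add1 // r0:7,r1:Add1,r2:Mul1,r3:4
cycle 3: issue MUL r2<-Mul2 // r0:7,r1:Add1,r2:Mul2,r3:4
cycle 4: issue SUB r0<-Add2 // r0:Add2,r1:Add1,r2:Mul2,r3:4
cycle 5: issue SUB r0<-Add3 // r0:Add3,r1:Add1,r2:Mul2,r3:4
cycle 6: CDB Mul1=12; stall // r0:Add3,r1:Add1,r2:Mul2,r3:4
cycle 7: stall // r0:Add3,r1:Add1,r2:Mul2,r3:4
cycle 8: CDB Add1=-6; issue ADD r0<-Add1 // r0:Add1,r1:-6,r2:Mul2,r3:4
cycle 9: CDB Mul2=28; stall // r0:Add1,r1:-6,r2:28,r3:4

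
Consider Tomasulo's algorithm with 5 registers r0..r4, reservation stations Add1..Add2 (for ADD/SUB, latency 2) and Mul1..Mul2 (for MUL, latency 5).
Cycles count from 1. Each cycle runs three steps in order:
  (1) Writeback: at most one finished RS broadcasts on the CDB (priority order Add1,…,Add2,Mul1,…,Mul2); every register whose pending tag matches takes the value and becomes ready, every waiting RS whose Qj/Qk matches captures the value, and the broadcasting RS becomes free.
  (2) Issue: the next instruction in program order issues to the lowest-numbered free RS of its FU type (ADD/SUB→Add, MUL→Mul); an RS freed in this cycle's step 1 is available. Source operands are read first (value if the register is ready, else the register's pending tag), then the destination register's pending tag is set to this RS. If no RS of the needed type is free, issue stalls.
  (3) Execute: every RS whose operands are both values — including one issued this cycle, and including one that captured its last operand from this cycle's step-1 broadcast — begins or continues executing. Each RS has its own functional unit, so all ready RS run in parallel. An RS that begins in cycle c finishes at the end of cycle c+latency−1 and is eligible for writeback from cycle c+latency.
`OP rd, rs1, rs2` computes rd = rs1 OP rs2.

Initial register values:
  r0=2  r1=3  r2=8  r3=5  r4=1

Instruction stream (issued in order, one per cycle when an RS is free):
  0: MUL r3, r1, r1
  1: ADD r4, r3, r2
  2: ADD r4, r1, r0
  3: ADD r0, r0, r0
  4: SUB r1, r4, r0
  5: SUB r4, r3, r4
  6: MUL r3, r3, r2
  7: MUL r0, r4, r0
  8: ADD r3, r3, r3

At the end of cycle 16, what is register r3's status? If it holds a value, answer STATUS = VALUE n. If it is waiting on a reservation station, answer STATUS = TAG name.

STATUS = VALUE 144

c1: issue MUL r3<-Mul1 | r0:2,r1:3,r2:8,r3:Mul1,r4:1
c2: issue ADD r4<-Add1 | r0:2,r1:3,r2:8,r3:Mul1,r4:Add1
c3: issue ADD r4<-Add2 | r0:2,r1:3,r2:8,r3:Mul1,r4:Add2
c4: stall | r0:2,r1:3,r2:8,r3:Mul1,r4:Add2
c5: CDB Add2=5; issue ADD r0<-Add2 | r0:Add2,r1:3,r2:8,r3:Mul1,r4:5
c6: CDB Mul1=9; stall | r0:Add2,r1:3,r2:8,r3:9,r4:5
c7: CDB Add2=4; issue SUB r1<-Add2 | r0:4,r1:Add2,r2:8,r3:9,r4:5
c8: CDB Add1=17; issue SUB r4<-Add1 | r0:4,r1:Add2,r2:8,r3:9,r4:Add1
c9: CDB Add2=1; issue MUL r3<-Mul1 | r0:4,r1:1,r2:8,r3:Mul1,r4:Add1
c10: CDB Add1=4; issue MUL r0<-Mul2 | r0:Mul2,r1:1,r2:8,r3:Mul1,r4:4
c11: issue ADD r3<-Add1 | r0:Mul2,r1:1,r2:8,r3:Add1,r4:4
c12: - | r0:Mul2,r1:1,r2:8,r3:Add1,r4:4
c13: - | r0:Mul2,r1:1,r2:8,r3:Add1,r4:4
c14: CDB Mul1=72 | r0:Mul2,r1:1,r2:8,r3:Add1,r4:4
c15: CDB Mul2=16 | r0:16,r1:1,r2:8,r3:Add1,r4:4
c16: CDB Add1=144 | r0:16,r1:1,r2:8,r3:144,r4:4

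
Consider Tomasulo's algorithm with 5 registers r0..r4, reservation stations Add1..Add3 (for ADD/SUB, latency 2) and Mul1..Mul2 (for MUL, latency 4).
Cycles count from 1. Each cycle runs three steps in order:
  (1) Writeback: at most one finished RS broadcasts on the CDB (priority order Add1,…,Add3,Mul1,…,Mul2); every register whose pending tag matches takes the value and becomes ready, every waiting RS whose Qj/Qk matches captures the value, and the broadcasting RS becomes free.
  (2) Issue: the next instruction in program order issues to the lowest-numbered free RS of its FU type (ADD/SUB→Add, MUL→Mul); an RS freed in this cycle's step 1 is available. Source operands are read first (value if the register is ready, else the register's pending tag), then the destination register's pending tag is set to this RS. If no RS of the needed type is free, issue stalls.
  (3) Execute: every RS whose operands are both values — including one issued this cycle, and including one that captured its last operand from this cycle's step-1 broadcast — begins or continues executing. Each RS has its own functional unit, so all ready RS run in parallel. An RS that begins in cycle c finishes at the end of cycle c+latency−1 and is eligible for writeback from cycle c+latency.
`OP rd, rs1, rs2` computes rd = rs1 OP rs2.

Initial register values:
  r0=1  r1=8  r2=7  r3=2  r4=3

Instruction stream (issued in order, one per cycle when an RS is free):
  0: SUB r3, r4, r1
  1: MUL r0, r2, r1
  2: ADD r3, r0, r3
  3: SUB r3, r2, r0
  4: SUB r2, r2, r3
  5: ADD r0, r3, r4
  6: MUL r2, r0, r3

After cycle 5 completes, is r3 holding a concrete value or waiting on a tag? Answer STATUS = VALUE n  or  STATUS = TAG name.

STATUS = TAG Add2

c1: issue SUB r3<-Add1 | r0:1,r1:8,r2:7,r3:Add1,r4:3
c2: issue MUL r0<-Mul1 | r0:Mul1,r1:8,r2:7,r3:Add1,r4:3
c3: CDB Add1=-5; issue ADD r3<-Add1 | r0:Mul1,r1:8,r2:7,r3:Add1,r4:3
c4: issue SUB r3<-Add2 | r0:Mul1,r1:8,r2:7,r3:Add2,r4:3
c5: issue SUB r2<-Add3 | r0:Mul1,r1:8,r2:Add3,r3:Add2,r4:3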